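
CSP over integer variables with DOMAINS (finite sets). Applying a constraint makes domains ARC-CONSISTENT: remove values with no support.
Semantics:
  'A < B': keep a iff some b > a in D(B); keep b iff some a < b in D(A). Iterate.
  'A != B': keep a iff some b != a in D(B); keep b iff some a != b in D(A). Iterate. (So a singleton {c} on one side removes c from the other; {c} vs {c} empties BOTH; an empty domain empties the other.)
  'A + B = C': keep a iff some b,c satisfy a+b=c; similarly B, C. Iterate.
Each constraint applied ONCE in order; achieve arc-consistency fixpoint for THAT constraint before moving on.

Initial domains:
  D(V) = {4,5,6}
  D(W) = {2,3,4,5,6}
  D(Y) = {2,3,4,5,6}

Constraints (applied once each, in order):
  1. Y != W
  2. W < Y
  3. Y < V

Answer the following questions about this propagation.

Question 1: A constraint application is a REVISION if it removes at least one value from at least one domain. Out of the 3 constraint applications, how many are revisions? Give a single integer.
Constraint 1 (Y != W) on D(Y)={2,3,4,5,6} D(W)={2,3,4,5,6}: no change => not a revision
Constraint 2 (W < Y) on D(W)={2,3,4,5,6} D(Y)={2,3,4,5,6}: W {2,3,4,5,6}->{2,3,4,5}; Y {2,3,4,5,6}->{3,4,5,6} => REVISION
Constraint 3 (Y < V) on D(Y)={3,4,5,6} D(V)={4,5,6}: Y {3,4,5,6}->{3,4,5} => REVISION
Total revisions = 2

Answer: 2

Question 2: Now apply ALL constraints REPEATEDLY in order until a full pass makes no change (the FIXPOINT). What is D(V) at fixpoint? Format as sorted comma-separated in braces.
pass 0 (initial): D(V)={4,5,6}
pass 1: W {2,3,4,5,6}->{2,3,4,5}; Y {2,3,4,5,6}->{3,4,5}
pass 2: W {2,3,4,5}->{2,3,4}
pass 3: no change
Fixpoint after 3 passes: D(V) = {4,5,6}

Answer: {4,5,6}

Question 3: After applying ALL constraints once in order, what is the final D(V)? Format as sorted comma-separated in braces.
Answer: {4,5,6}

Derivation:
Constraint 1 (Y != W) on D(Y)={2,3,4,5,6} D(W)={2,3,4,5,6}: no change
Constraint 2 (W < Y) on D(W)={2,3,4,5,6} D(Y)={2,3,4,5,6}: W {2,3,4,5,6}->{2,3,4,5}; Y {2,3,4,5,6}->{3,4,5,6}
Constraint 3 (Y < V) on D(Y)={3,4,5,6} D(V)={4,5,6}: Y {3,4,5,6}->{3,4,5}
So after all 3 constraints: D(V) = {4,5,6}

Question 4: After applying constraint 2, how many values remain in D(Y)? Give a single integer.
Constraint 1 (Y != W) on D(Y)={2,3,4,5,6} D(W)={2,3,4,5,6}: no change
Constraint 2 (W < Y) on D(W)={2,3,4,5,6} D(Y)={2,3,4,5,6}: W {2,3,4,5,6}->{2,3,4,5}; Y {2,3,4,5,6}->{3,4,5,6}
So after constraint 2: D(Y)={3,4,5,6}, size = 4

Answer: 4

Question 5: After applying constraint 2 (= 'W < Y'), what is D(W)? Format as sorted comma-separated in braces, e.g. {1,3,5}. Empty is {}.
Constraint 1 (Y != W) on D(Y)={2,3,4,5,6} D(W)={2,3,4,5,6}: no change
Constraint 2 (W < Y) on D(W)={2,3,4,5,6} D(Y)={2,3,4,5,6}: W {2,3,4,5,6}->{2,3,4,5}; Y {2,3,4,5,6}->{3,4,5,6}
So after constraint 2: D(W) = {2,3,4,5}

Answer: {2,3,4,5}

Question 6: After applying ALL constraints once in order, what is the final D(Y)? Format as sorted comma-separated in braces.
Constraint 1 (Y != W) on D(Y)={2,3,4,5,6} D(W)={2,3,4,5,6}: no change
Constraint 2 (W < Y) on D(W)={2,3,4,5,6} D(Y)={2,3,4,5,6}: W {2,3,4,5,6}->{2,3,4,5}; Y {2,3,4,5,6}->{3,4,5,6}
Constraint 3 (Y < V) on D(Y)={3,4,5,6} D(V)={4,5,6}: Y {3,4,5,6}->{3,4,5}
So after all 3 constraints: D(Y) = {3,4,5}

Answer: {3,4,5}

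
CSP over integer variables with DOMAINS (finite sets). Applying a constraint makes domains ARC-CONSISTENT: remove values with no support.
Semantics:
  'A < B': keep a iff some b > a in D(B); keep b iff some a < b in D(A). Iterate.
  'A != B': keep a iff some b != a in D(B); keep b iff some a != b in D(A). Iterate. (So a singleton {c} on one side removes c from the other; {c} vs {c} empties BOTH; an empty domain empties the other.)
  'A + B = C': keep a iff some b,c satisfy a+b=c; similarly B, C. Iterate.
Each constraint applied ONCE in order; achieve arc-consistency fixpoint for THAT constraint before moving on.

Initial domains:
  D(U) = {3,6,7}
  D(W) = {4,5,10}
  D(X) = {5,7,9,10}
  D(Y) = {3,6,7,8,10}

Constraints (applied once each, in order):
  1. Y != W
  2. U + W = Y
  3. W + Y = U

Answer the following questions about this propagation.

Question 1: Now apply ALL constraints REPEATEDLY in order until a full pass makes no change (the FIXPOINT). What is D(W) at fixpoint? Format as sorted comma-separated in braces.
pass 0 (initial): D(W)={4,5,10}
pass 1: U {3,6,7}->{}; W {4,5,10}->{}; Y {3,6,7,8,10}->{}
pass 2: no change
Fixpoint after 2 passes: D(W) = {}

Answer: {}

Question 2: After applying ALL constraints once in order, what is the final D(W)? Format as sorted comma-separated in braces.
Answer: {}

Derivation:
Constraint 1 (Y != W) on D(Y)={3,6,7,8,10} D(W)={4,5,10}: no change
Constraint 2 (U + W = Y) on D(U)={3,6,7} D(W)={4,5,10} D(Y)={3,6,7,8,10}: U {3,6,7}->{3,6}; W {4,5,10}->{4,5}; Y {3,6,7,8,10}->{7,8,10}
Constraint 3 (W + Y = U) on D(W)={4,5} D(Y)={7,8,10} D(U)={3,6}: W {4,5}->{}; Y {7,8,10}->{}; U {3,6}->{}
So after all 3 constraints: D(W) = {}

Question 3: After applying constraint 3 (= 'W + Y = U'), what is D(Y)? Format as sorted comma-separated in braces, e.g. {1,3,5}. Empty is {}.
Constraint 1 (Y != W) on D(Y)={3,6,7,8,10} D(W)={4,5,10}: no change
Constraint 2 (U + W = Y) on D(U)={3,6,7} D(W)={4,5,10} D(Y)={3,6,7,8,10}: U {3,6,7}->{3,6}; W {4,5,10}->{4,5}; Y {3,6,7,8,10}->{7,8,10}
Constraint 3 (W + Y = U) on D(W)={4,5} D(Y)={7,8,10} D(U)={3,6}: W {4,5}->{}; Y {7,8,10}->{}; U {3,6}->{}
So after constraint 3: D(Y) = {}

Answer: {}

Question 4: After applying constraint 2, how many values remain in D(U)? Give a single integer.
Answer: 2

Derivation:
Constraint 1 (Y != W) on D(Y)={3,6,7,8,10} D(W)={4,5,10}: no change
Constraint 2 (U + W = Y) on D(U)={3,6,7} D(W)={4,5,10} D(Y)={3,6,7,8,10}: U {3,6,7}->{3,6}; W {4,5,10}->{4,5}; Y {3,6,7,8,10}->{7,8,10}
So after constraint 2: D(U)={3,6}, size = 2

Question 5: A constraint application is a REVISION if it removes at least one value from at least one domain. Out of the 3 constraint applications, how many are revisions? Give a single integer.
Constraint 1 (Y != W) on D(Y)={3,6,7,8,10} D(W)={4,5,10}: no change => not a revision
Constraint 2 (U + W = Y) on D(U)={3,6,7} D(W)={4,5,10} D(Y)={3,6,7,8,10}: U {3,6,7}->{3,6}; W {4,5,10}->{4,5}; Y {3,6,7,8,10}->{7,8,10} => REVISION
Constraint 3 (W + Y = U) on D(W)={4,5} D(Y)={7,8,10} D(U)={3,6}: W {4,5}->{}; Y {7,8,10}->{}; U {3,6}->{} => REVISION
Total revisions = 2

Answer: 2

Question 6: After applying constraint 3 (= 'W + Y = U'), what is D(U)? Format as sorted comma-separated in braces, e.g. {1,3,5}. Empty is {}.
Constraint 1 (Y != W) on D(Y)={3,6,7,8,10} D(W)={4,5,10}: no change
Constraint 2 (U + W = Y) on D(U)={3,6,7} D(W)={4,5,10} D(Y)={3,6,7,8,10}: U {3,6,7}->{3,6}; W {4,5,10}->{4,5}; Y {3,6,7,8,10}->{7,8,10}
Constraint 3 (W + Y = U) on D(W)={4,5} D(Y)={7,8,10} D(U)={3,6}: W {4,5}->{}; Y {7,8,10}->{}; U {3,6}->{}
So after constraint 3: D(U) = {}

Answer: {}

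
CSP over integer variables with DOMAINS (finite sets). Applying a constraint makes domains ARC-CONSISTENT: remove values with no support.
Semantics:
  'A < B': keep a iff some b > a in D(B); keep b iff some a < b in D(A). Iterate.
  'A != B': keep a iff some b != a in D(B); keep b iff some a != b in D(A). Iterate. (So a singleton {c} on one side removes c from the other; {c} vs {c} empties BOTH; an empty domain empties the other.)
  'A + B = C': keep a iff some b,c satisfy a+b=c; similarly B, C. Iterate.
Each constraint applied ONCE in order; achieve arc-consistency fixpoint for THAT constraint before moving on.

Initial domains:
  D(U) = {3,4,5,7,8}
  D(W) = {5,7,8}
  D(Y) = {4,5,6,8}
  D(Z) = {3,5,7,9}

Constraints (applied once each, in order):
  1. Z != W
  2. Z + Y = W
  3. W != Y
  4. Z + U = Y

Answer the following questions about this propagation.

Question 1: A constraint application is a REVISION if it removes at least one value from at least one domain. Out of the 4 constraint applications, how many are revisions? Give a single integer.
Constraint 1 (Z != W) on D(Z)={3,5,7,9} D(W)={5,7,8}: no change => not a revision
Constraint 2 (Z + Y = W) on D(Z)={3,5,7,9} D(Y)={4,5,6,8} D(W)={5,7,8}: Z {3,5,7,9}->{3}; Y {4,5,6,8}->{4,5}; W {5,7,8}->{7,8} => REVISION
Constraint 3 (W != Y) on D(W)={7,8} D(Y)={4,5}: no change => not a revision
Constraint 4 (Z + U = Y) on D(Z)={3} D(U)={3,4,5,7,8} D(Y)={4,5}: Z {3}->{}; U {3,4,5,7,8}->{}; Y {4,5}->{} => REVISION
Total revisions = 2

Answer: 2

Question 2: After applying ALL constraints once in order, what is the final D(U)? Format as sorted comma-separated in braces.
Answer: {}

Derivation:
Constraint 1 (Z != W) on D(Z)={3,5,7,9} D(W)={5,7,8}: no change
Constraint 2 (Z + Y = W) on D(Z)={3,5,7,9} D(Y)={4,5,6,8} D(W)={5,7,8}: Z {3,5,7,9}->{3}; Y {4,5,6,8}->{4,5}; W {5,7,8}->{7,8}
Constraint 3 (W != Y) on D(W)={7,8} D(Y)={4,5}: no change
Constraint 4 (Z + U = Y) on D(Z)={3} D(U)={3,4,5,7,8} D(Y)={4,5}: Z {3}->{}; U {3,4,5,7,8}->{}; Y {4,5}->{}
So after all 4 constraints: D(U) = {}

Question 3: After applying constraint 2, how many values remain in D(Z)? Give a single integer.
Answer: 1

Derivation:
Constraint 1 (Z != W) on D(Z)={3,5,7,9} D(W)={5,7,8}: no change
Constraint 2 (Z + Y = W) on D(Z)={3,5,7,9} D(Y)={4,5,6,8} D(W)={5,7,8}: Z {3,5,7,9}->{3}; Y {4,5,6,8}->{4,5}; W {5,7,8}->{7,8}
So after constraint 2: D(Z)={3}, size = 1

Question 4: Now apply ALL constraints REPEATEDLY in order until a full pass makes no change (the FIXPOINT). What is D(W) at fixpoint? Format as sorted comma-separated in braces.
pass 0 (initial): D(W)={5,7,8}
pass 1: U {3,4,5,7,8}->{}; W {5,7,8}->{7,8}; Y {4,5,6,8}->{}; Z {3,5,7,9}->{}
pass 2: W {7,8}->{}
pass 3: no change
Fixpoint after 3 passes: D(W) = {}

Answer: {}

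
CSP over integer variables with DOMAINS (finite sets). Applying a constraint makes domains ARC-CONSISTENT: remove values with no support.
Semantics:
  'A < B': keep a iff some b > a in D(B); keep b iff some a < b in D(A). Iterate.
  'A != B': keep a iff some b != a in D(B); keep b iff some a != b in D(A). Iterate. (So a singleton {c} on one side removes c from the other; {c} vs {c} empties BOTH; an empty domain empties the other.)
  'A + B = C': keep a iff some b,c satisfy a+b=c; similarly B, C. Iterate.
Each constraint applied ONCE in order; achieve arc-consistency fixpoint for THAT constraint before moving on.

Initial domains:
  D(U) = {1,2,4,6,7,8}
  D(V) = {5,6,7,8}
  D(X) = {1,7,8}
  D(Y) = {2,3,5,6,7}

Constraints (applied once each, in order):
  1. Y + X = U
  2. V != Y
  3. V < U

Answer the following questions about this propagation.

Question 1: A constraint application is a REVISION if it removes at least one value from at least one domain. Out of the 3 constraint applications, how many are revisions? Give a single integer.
Answer: 2

Derivation:
Constraint 1 (Y + X = U) on D(Y)={2,3,5,6,7} D(X)={1,7,8} D(U)={1,2,4,6,7,8}: Y {2,3,5,6,7}->{3,5,6,7}; X {1,7,8}->{1}; U {1,2,4,6,7,8}->{4,6,7,8} => REVISION
Constraint 2 (V != Y) on D(V)={5,6,7,8} D(Y)={3,5,6,7}: no change => not a revision
Constraint 3 (V < U) on D(V)={5,6,7,8} D(U)={4,6,7,8}: V {5,6,7,8}->{5,6,7}; U {4,6,7,8}->{6,7,8} => REVISION
Total revisions = 2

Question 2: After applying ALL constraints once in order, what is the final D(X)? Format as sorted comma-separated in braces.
Constraint 1 (Y + X = U) on D(Y)={2,3,5,6,7} D(X)={1,7,8} D(U)={1,2,4,6,7,8}: Y {2,3,5,6,7}->{3,5,6,7}; X {1,7,8}->{1}; U {1,2,4,6,7,8}->{4,6,7,8}
Constraint 2 (V != Y) on D(V)={5,6,7,8} D(Y)={3,5,6,7}: no change
Constraint 3 (V < U) on D(V)={5,6,7,8} D(U)={4,6,7,8}: V {5,6,7,8}->{5,6,7}; U {4,6,7,8}->{6,7,8}
So after all 3 constraints: D(X) = {1}

Answer: {1}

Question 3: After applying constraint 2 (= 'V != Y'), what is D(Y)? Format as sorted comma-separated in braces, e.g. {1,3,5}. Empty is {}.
Answer: {3,5,6,7}

Derivation:
Constraint 1 (Y + X = U) on D(Y)={2,3,5,6,7} D(X)={1,7,8} D(U)={1,2,4,6,7,8}: Y {2,3,5,6,7}->{3,5,6,7}; X {1,7,8}->{1}; U {1,2,4,6,7,8}->{4,6,7,8}
Constraint 2 (V != Y) on D(V)={5,6,7,8} D(Y)={3,5,6,7}: no change
So after constraint 2: D(Y) = {3,5,6,7}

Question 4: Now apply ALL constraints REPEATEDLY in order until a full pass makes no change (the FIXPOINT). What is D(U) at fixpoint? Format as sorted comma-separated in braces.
pass 0 (initial): D(U)={1,2,4,6,7,8}
pass 1: U {1,2,4,6,7,8}->{6,7,8}; V {5,6,7,8}->{5,6,7}; X {1,7,8}->{1}; Y {2,3,5,6,7}->{3,5,6,7}
pass 2: Y {3,5,6,7}->{5,6,7}
pass 3: no change
Fixpoint after 3 passes: D(U) = {6,7,8}

Answer: {6,7,8}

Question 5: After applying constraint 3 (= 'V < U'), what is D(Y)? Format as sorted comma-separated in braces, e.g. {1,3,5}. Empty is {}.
Answer: {3,5,6,7}

Derivation:
Constraint 1 (Y + X = U) on D(Y)={2,3,5,6,7} D(X)={1,7,8} D(U)={1,2,4,6,7,8}: Y {2,3,5,6,7}->{3,5,6,7}; X {1,7,8}->{1}; U {1,2,4,6,7,8}->{4,6,7,8}
Constraint 2 (V != Y) on D(V)={5,6,7,8} D(Y)={3,5,6,7}: no change
Constraint 3 (V < U) on D(V)={5,6,7,8} D(U)={4,6,7,8}: V {5,6,7,8}->{5,6,7}; U {4,6,7,8}->{6,7,8}
So after constraint 3: D(Y) = {3,5,6,7}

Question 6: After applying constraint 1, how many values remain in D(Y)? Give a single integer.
Constraint 1 (Y + X = U) on D(Y)={2,3,5,6,7} D(X)={1,7,8} D(U)={1,2,4,6,7,8}: Y {2,3,5,6,7}->{3,5,6,7}; X {1,7,8}->{1}; U {1,2,4,6,7,8}->{4,6,7,8}
So after constraint 1: D(Y)={3,5,6,7}, size = 4

Answer: 4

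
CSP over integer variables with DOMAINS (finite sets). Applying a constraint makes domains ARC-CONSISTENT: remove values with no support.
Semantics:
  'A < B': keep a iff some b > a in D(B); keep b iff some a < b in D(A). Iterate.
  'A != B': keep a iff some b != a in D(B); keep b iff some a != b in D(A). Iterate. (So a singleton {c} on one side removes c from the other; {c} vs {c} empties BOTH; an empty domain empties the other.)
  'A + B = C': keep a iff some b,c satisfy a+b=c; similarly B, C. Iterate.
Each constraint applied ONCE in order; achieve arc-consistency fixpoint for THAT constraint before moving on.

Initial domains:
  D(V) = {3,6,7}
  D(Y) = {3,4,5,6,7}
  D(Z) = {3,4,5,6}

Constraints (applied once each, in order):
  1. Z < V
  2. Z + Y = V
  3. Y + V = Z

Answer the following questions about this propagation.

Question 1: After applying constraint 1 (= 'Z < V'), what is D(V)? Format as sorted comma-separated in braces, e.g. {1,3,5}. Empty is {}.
Constraint 1 (Z < V) on D(Z)={3,4,5,6} D(V)={3,6,7}: V {3,6,7}->{6,7}
So after constraint 1: D(V) = {6,7}

Answer: {6,7}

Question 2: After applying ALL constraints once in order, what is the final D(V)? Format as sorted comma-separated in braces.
Answer: {}

Derivation:
Constraint 1 (Z < V) on D(Z)={3,4,5,6} D(V)={3,6,7}: V {3,6,7}->{6,7}
Constraint 2 (Z + Y = V) on D(Z)={3,4,5,6} D(Y)={3,4,5,6,7} D(V)={6,7}: Z {3,4,5,6}->{3,4}; Y {3,4,5,6,7}->{3,4}
Constraint 3 (Y + V = Z) on D(Y)={3,4} D(V)={6,7} D(Z)={3,4}: Y {3,4}->{}; V {6,7}->{}; Z {3,4}->{}
So after all 3 constraints: D(V) = {}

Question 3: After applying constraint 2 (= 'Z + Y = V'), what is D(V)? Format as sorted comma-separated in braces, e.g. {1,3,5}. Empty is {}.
Answer: {6,7}

Derivation:
Constraint 1 (Z < V) on D(Z)={3,4,5,6} D(V)={3,6,7}: V {3,6,7}->{6,7}
Constraint 2 (Z + Y = V) on D(Z)={3,4,5,6} D(Y)={3,4,5,6,7} D(V)={6,7}: Z {3,4,5,6}->{3,4}; Y {3,4,5,6,7}->{3,4}
So after constraint 2: D(V) = {6,7}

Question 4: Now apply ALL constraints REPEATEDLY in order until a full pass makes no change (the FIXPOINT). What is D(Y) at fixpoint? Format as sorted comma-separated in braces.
pass 0 (initial): D(Y)={3,4,5,6,7}
pass 1: V {3,6,7}->{}; Y {3,4,5,6,7}->{}; Z {3,4,5,6}->{}
pass 2: no change
Fixpoint after 2 passes: D(Y) = {}

Answer: {}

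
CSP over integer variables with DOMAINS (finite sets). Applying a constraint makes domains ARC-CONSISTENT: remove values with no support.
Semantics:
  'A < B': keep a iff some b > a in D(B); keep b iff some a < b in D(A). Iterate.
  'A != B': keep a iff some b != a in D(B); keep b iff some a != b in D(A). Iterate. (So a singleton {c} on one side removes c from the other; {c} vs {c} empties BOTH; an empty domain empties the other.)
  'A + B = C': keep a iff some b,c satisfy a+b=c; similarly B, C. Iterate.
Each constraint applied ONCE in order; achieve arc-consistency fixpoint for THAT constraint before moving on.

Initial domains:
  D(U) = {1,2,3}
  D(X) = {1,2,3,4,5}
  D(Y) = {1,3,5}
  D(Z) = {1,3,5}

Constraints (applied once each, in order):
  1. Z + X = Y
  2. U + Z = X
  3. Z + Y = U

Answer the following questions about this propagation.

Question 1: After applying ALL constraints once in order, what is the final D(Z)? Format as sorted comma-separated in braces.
Answer: {}

Derivation:
Constraint 1 (Z + X = Y) on D(Z)={1,3,5} D(X)={1,2,3,4,5} D(Y)={1,3,5}: Z {1,3,5}->{1,3}; X {1,2,3,4,5}->{2,4}; Y {1,3,5}->{3,5}
Constraint 2 (U + Z = X) on D(U)={1,2,3} D(Z)={1,3} D(X)={2,4}: U {1,2,3}->{1,3}
Constraint 3 (Z + Y = U) on D(Z)={1,3} D(Y)={3,5} D(U)={1,3}: Z {1,3}->{}; Y {3,5}->{}; U {1,3}->{}
So after all 3 constraints: D(Z) = {}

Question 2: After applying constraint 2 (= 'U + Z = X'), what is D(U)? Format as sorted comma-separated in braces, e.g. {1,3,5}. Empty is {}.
Answer: {1,3}

Derivation:
Constraint 1 (Z + X = Y) on D(Z)={1,3,5} D(X)={1,2,3,4,5} D(Y)={1,3,5}: Z {1,3,5}->{1,3}; X {1,2,3,4,5}->{2,4}; Y {1,3,5}->{3,5}
Constraint 2 (U + Z = X) on D(U)={1,2,3} D(Z)={1,3} D(X)={2,4}: U {1,2,3}->{1,3}
So after constraint 2: D(U) = {1,3}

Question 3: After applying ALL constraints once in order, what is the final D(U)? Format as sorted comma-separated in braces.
Constraint 1 (Z + X = Y) on D(Z)={1,3,5} D(X)={1,2,3,4,5} D(Y)={1,3,5}: Z {1,3,5}->{1,3}; X {1,2,3,4,5}->{2,4}; Y {1,3,5}->{3,5}
Constraint 2 (U + Z = X) on D(U)={1,2,3} D(Z)={1,3} D(X)={2,4}: U {1,2,3}->{1,3}
Constraint 3 (Z + Y = U) on D(Z)={1,3} D(Y)={3,5} D(U)={1,3}: Z {1,3}->{}; Y {3,5}->{}; U {1,3}->{}
So after all 3 constraints: D(U) = {}

Answer: {}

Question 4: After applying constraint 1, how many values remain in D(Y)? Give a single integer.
Constraint 1 (Z + X = Y) on D(Z)={1,3,5} D(X)={1,2,3,4,5} D(Y)={1,3,5}: Z {1,3,5}->{1,3}; X {1,2,3,4,5}->{2,4}; Y {1,3,5}->{3,5}
So after constraint 1: D(Y)={3,5}, size = 2

Answer: 2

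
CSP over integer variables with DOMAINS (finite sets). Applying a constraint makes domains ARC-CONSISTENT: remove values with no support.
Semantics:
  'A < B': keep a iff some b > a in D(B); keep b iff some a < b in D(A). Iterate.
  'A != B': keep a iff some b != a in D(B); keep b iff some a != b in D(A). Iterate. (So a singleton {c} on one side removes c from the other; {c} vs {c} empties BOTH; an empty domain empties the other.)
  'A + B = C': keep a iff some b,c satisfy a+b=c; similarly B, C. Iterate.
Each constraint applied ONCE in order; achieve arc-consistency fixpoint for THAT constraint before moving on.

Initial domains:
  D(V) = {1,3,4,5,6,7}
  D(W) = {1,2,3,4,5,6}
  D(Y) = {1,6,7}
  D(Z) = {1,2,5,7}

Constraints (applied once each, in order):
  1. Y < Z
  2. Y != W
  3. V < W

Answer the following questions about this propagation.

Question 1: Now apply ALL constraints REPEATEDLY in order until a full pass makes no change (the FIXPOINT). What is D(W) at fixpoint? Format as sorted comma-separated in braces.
pass 0 (initial): D(W)={1,2,3,4,5,6}
pass 1: V {1,3,4,5,6,7}->{1,3,4,5}; W {1,2,3,4,5,6}->{2,3,4,5,6}; Y {1,6,7}->{1,6}; Z {1,2,5,7}->{2,5,7}
pass 2: no change
Fixpoint after 2 passes: D(W) = {2,3,4,5,6}

Answer: {2,3,4,5,6}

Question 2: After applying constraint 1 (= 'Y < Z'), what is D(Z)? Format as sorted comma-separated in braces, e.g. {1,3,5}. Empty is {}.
Answer: {2,5,7}

Derivation:
Constraint 1 (Y < Z) on D(Y)={1,6,7} D(Z)={1,2,5,7}: Y {1,6,7}->{1,6}; Z {1,2,5,7}->{2,5,7}
So after constraint 1: D(Z) = {2,5,7}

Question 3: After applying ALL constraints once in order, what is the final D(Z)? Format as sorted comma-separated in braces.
Constraint 1 (Y < Z) on D(Y)={1,6,7} D(Z)={1,2,5,7}: Y {1,6,7}->{1,6}; Z {1,2,5,7}->{2,5,7}
Constraint 2 (Y != W) on D(Y)={1,6} D(W)={1,2,3,4,5,6}: no change
Constraint 3 (V < W) on D(V)={1,3,4,5,6,7} D(W)={1,2,3,4,5,6}: V {1,3,4,5,6,7}->{1,3,4,5}; W {1,2,3,4,5,6}->{2,3,4,5,6}
So after all 3 constraints: D(Z) = {2,5,7}

Answer: {2,5,7}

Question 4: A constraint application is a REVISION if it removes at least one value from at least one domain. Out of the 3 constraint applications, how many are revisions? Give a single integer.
Constraint 1 (Y < Z) on D(Y)={1,6,7} D(Z)={1,2,5,7}: Y {1,6,7}->{1,6}; Z {1,2,5,7}->{2,5,7} => REVISION
Constraint 2 (Y != W) on D(Y)={1,6} D(W)={1,2,3,4,5,6}: no change => not a revision
Constraint 3 (V < W) on D(V)={1,3,4,5,6,7} D(W)={1,2,3,4,5,6}: V {1,3,4,5,6,7}->{1,3,4,5}; W {1,2,3,4,5,6}->{2,3,4,5,6} => REVISION
Total revisions = 2

Answer: 2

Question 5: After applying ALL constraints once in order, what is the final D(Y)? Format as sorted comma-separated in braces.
Constraint 1 (Y < Z) on D(Y)={1,6,7} D(Z)={1,2,5,7}: Y {1,6,7}->{1,6}; Z {1,2,5,7}->{2,5,7}
Constraint 2 (Y != W) on D(Y)={1,6} D(W)={1,2,3,4,5,6}: no change
Constraint 3 (V < W) on D(V)={1,3,4,5,6,7} D(W)={1,2,3,4,5,6}: V {1,3,4,5,6,7}->{1,3,4,5}; W {1,2,3,4,5,6}->{2,3,4,5,6}
So after all 3 constraints: D(Y) = {1,6}

Answer: {1,6}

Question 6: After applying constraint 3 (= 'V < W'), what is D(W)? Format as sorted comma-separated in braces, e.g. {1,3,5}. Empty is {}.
Answer: {2,3,4,5,6}

Derivation:
Constraint 1 (Y < Z) on D(Y)={1,6,7} D(Z)={1,2,5,7}: Y {1,6,7}->{1,6}; Z {1,2,5,7}->{2,5,7}
Constraint 2 (Y != W) on D(Y)={1,6} D(W)={1,2,3,4,5,6}: no change
Constraint 3 (V < W) on D(V)={1,3,4,5,6,7} D(W)={1,2,3,4,5,6}: V {1,3,4,5,6,7}->{1,3,4,5}; W {1,2,3,4,5,6}->{2,3,4,5,6}
So after constraint 3: D(W) = {2,3,4,5,6}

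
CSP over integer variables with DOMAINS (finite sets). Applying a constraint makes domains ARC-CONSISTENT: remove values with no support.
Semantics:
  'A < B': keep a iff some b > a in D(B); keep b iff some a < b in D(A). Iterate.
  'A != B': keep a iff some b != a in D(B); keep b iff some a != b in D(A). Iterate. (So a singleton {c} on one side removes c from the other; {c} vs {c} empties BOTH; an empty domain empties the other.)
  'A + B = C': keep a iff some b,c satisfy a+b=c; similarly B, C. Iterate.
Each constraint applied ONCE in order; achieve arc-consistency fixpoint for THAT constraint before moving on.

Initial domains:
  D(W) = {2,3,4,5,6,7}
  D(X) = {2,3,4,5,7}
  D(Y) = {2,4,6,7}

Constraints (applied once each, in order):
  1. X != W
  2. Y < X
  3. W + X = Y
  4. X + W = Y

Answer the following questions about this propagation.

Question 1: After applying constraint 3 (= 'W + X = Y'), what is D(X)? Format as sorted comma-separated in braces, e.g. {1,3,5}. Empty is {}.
Constraint 1 (X != W) on D(X)={2,3,4,5,7} D(W)={2,3,4,5,6,7}: no change
Constraint 2 (Y < X) on D(Y)={2,4,6,7} D(X)={2,3,4,5,7}: Y {2,4,6,7}->{2,4,6}; X {2,3,4,5,7}->{3,4,5,7}
Constraint 3 (W + X = Y) on D(W)={2,3,4,5,6,7} D(X)={3,4,5,7} D(Y)={2,4,6}: W {2,3,4,5,6,7}->{2,3}; X {3,4,5,7}->{3,4}; Y {2,4,6}->{6}
So after constraint 3: D(X) = {3,4}

Answer: {3,4}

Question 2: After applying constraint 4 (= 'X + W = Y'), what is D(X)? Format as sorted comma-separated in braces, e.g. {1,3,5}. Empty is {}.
Answer: {3,4}

Derivation:
Constraint 1 (X != W) on D(X)={2,3,4,5,7} D(W)={2,3,4,5,6,7}: no change
Constraint 2 (Y < X) on D(Y)={2,4,6,7} D(X)={2,3,4,5,7}: Y {2,4,6,7}->{2,4,6}; X {2,3,4,5,7}->{3,4,5,7}
Constraint 3 (W + X = Y) on D(W)={2,3,4,5,6,7} D(X)={3,4,5,7} D(Y)={2,4,6}: W {2,3,4,5,6,7}->{2,3}; X {3,4,5,7}->{3,4}; Y {2,4,6}->{6}
Constraint 4 (X + W = Y) on D(X)={3,4} D(W)={2,3} D(Y)={6}: no change
So after constraint 4: D(X) = {3,4}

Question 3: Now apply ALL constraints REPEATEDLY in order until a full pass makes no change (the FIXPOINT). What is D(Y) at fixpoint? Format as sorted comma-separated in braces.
Answer: {}

Derivation:
pass 0 (initial): D(Y)={2,4,6,7}
pass 1: W {2,3,4,5,6,7}->{2,3}; X {2,3,4,5,7}->{3,4}; Y {2,4,6,7}->{6}
pass 2: W {2,3}->{}; X {3,4}->{}; Y {6}->{}
pass 3: no change
Fixpoint after 3 passes: D(Y) = {}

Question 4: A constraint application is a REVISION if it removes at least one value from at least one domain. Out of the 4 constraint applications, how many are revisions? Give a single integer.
Answer: 2

Derivation:
Constraint 1 (X != W) on D(X)={2,3,4,5,7} D(W)={2,3,4,5,6,7}: no change => not a revision
Constraint 2 (Y < X) on D(Y)={2,4,6,7} D(X)={2,3,4,5,7}: Y {2,4,6,7}->{2,4,6}; X {2,3,4,5,7}->{3,4,5,7} => REVISION
Constraint 3 (W + X = Y) on D(W)={2,3,4,5,6,7} D(X)={3,4,5,7} D(Y)={2,4,6}: W {2,3,4,5,6,7}->{2,3}; X {3,4,5,7}->{3,4}; Y {2,4,6}->{6} => REVISION
Constraint 4 (X + W = Y) on D(X)={3,4} D(W)={2,3} D(Y)={6}: no change => not a revision
Total revisions = 2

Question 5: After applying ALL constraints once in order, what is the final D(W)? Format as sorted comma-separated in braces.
Answer: {2,3}

Derivation:
Constraint 1 (X != W) on D(X)={2,3,4,5,7} D(W)={2,3,4,5,6,7}: no change
Constraint 2 (Y < X) on D(Y)={2,4,6,7} D(X)={2,3,4,5,7}: Y {2,4,6,7}->{2,4,6}; X {2,3,4,5,7}->{3,4,5,7}
Constraint 3 (W + X = Y) on D(W)={2,3,4,5,6,7} D(X)={3,4,5,7} D(Y)={2,4,6}: W {2,3,4,5,6,7}->{2,3}; X {3,4,5,7}->{3,4}; Y {2,4,6}->{6}
Constraint 4 (X + W = Y) on D(X)={3,4} D(W)={2,3} D(Y)={6}: no change
So after all 4 constraints: D(W) = {2,3}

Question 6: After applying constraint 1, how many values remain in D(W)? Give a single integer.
Answer: 6

Derivation:
Constraint 1 (X != W) on D(X)={2,3,4,5,7} D(W)={2,3,4,5,6,7}: no change
So after constraint 1: D(W)={2,3,4,5,6,7}, size = 6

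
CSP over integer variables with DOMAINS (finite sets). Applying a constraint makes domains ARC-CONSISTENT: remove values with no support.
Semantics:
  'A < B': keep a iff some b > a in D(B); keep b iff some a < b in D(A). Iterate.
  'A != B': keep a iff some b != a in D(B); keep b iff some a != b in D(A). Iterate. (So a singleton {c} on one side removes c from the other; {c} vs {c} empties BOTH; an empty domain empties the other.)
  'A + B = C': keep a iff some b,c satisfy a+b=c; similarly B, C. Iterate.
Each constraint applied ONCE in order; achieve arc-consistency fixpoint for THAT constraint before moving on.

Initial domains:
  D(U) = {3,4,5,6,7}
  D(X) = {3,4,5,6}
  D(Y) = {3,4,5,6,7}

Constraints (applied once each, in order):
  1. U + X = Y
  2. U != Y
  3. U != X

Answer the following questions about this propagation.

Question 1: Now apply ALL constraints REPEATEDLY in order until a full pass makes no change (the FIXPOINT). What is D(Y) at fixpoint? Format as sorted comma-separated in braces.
pass 0 (initial): D(Y)={3,4,5,6,7}
pass 1: U {3,4,5,6,7}->{3,4}; X {3,4,5,6}->{3,4}; Y {3,4,5,6,7}->{6,7}
pass 2: no change
Fixpoint after 2 passes: D(Y) = {6,7}

Answer: {6,7}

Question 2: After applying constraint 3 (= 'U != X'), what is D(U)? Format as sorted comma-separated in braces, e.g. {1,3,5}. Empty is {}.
Constraint 1 (U + X = Y) on D(U)={3,4,5,6,7} D(X)={3,4,5,6} D(Y)={3,4,5,6,7}: U {3,4,5,6,7}->{3,4}; X {3,4,5,6}->{3,4}; Y {3,4,5,6,7}->{6,7}
Constraint 2 (U != Y) on D(U)={3,4} D(Y)={6,7}: no change
Constraint 3 (U != X) on D(U)={3,4} D(X)={3,4}: no change
So after constraint 3: D(U) = {3,4}

Answer: {3,4}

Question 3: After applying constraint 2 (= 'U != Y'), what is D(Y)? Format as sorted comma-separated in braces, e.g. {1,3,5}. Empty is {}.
Constraint 1 (U + X = Y) on D(U)={3,4,5,6,7} D(X)={3,4,5,6} D(Y)={3,4,5,6,7}: U {3,4,5,6,7}->{3,4}; X {3,4,5,6}->{3,4}; Y {3,4,5,6,7}->{6,7}
Constraint 2 (U != Y) on D(U)={3,4} D(Y)={6,7}: no change
So after constraint 2: D(Y) = {6,7}

Answer: {6,7}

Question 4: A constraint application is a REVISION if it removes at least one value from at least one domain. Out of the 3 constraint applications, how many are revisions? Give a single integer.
Answer: 1

Derivation:
Constraint 1 (U + X = Y) on D(U)={3,4,5,6,7} D(X)={3,4,5,6} D(Y)={3,4,5,6,7}: U {3,4,5,6,7}->{3,4}; X {3,4,5,6}->{3,4}; Y {3,4,5,6,7}->{6,7} => REVISION
Constraint 2 (U != Y) on D(U)={3,4} D(Y)={6,7}: no change => not a revision
Constraint 3 (U != X) on D(U)={3,4} D(X)={3,4}: no change => not a revision
Total revisions = 1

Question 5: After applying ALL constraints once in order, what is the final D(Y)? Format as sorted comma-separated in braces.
Answer: {6,7}

Derivation:
Constraint 1 (U + X = Y) on D(U)={3,4,5,6,7} D(X)={3,4,5,6} D(Y)={3,4,5,6,7}: U {3,4,5,6,7}->{3,4}; X {3,4,5,6}->{3,4}; Y {3,4,5,6,7}->{6,7}
Constraint 2 (U != Y) on D(U)={3,4} D(Y)={6,7}: no change
Constraint 3 (U != X) on D(U)={3,4} D(X)={3,4}: no change
So after all 3 constraints: D(Y) = {6,7}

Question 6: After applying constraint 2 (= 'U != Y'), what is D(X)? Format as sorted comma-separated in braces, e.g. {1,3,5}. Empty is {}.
Constraint 1 (U + X = Y) on D(U)={3,4,5,6,7} D(X)={3,4,5,6} D(Y)={3,4,5,6,7}: U {3,4,5,6,7}->{3,4}; X {3,4,5,6}->{3,4}; Y {3,4,5,6,7}->{6,7}
Constraint 2 (U != Y) on D(U)={3,4} D(Y)={6,7}: no change
So after constraint 2: D(X) = {3,4}

Answer: {3,4}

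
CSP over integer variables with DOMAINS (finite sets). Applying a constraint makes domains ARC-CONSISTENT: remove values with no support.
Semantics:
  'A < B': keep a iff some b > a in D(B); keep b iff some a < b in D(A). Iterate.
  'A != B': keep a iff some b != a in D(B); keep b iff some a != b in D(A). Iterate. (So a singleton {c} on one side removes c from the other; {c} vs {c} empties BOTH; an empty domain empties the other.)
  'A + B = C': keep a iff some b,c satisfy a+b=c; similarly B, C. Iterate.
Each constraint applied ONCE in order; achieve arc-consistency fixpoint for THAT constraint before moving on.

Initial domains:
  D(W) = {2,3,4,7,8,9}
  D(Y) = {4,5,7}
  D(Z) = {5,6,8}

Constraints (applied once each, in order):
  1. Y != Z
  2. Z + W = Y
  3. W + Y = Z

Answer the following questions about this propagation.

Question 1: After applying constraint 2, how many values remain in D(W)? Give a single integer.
Answer: 1

Derivation:
Constraint 1 (Y != Z) on D(Y)={4,5,7} D(Z)={5,6,8}: no change
Constraint 2 (Z + W = Y) on D(Z)={5,6,8} D(W)={2,3,4,7,8,9} D(Y)={4,5,7}: Z {5,6,8}->{5}; W {2,3,4,7,8,9}->{2}; Y {4,5,7}->{7}
So after constraint 2: D(W)={2}, size = 1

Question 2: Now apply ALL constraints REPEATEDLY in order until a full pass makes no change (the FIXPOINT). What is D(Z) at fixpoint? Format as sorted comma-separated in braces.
pass 0 (initial): D(Z)={5,6,8}
pass 1: W {2,3,4,7,8,9}->{}; Y {4,5,7}->{}; Z {5,6,8}->{}
pass 2: no change
Fixpoint after 2 passes: D(Z) = {}

Answer: {}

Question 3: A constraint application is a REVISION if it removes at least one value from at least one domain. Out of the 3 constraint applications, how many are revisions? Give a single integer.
Constraint 1 (Y != Z) on D(Y)={4,5,7} D(Z)={5,6,8}: no change => not a revision
Constraint 2 (Z + W = Y) on D(Z)={5,6,8} D(W)={2,3,4,7,8,9} D(Y)={4,5,7}: Z {5,6,8}->{5}; W {2,3,4,7,8,9}->{2}; Y {4,5,7}->{7} => REVISION
Constraint 3 (W + Y = Z) on D(W)={2} D(Y)={7} D(Z)={5}: W {2}->{}; Y {7}->{}; Z {5}->{} => REVISION
Total revisions = 2

Answer: 2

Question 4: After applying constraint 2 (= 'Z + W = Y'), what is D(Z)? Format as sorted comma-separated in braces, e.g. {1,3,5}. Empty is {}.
Answer: {5}

Derivation:
Constraint 1 (Y != Z) on D(Y)={4,5,7} D(Z)={5,6,8}: no change
Constraint 2 (Z + W = Y) on D(Z)={5,6,8} D(W)={2,3,4,7,8,9} D(Y)={4,5,7}: Z {5,6,8}->{5}; W {2,3,4,7,8,9}->{2}; Y {4,5,7}->{7}
So after constraint 2: D(Z) = {5}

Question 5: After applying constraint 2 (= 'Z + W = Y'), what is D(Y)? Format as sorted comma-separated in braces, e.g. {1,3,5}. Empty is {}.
Constraint 1 (Y != Z) on D(Y)={4,5,7} D(Z)={5,6,8}: no change
Constraint 2 (Z + W = Y) on D(Z)={5,6,8} D(W)={2,3,4,7,8,9} D(Y)={4,5,7}: Z {5,6,8}->{5}; W {2,3,4,7,8,9}->{2}; Y {4,5,7}->{7}
So after constraint 2: D(Y) = {7}

Answer: {7}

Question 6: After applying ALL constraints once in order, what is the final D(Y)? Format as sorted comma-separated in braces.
Answer: {}

Derivation:
Constraint 1 (Y != Z) on D(Y)={4,5,7} D(Z)={5,6,8}: no change
Constraint 2 (Z + W = Y) on D(Z)={5,6,8} D(W)={2,3,4,7,8,9} D(Y)={4,5,7}: Z {5,6,8}->{5}; W {2,3,4,7,8,9}->{2}; Y {4,5,7}->{7}
Constraint 3 (W + Y = Z) on D(W)={2} D(Y)={7} D(Z)={5}: W {2}->{}; Y {7}->{}; Z {5}->{}
So after all 3 constraints: D(Y) = {}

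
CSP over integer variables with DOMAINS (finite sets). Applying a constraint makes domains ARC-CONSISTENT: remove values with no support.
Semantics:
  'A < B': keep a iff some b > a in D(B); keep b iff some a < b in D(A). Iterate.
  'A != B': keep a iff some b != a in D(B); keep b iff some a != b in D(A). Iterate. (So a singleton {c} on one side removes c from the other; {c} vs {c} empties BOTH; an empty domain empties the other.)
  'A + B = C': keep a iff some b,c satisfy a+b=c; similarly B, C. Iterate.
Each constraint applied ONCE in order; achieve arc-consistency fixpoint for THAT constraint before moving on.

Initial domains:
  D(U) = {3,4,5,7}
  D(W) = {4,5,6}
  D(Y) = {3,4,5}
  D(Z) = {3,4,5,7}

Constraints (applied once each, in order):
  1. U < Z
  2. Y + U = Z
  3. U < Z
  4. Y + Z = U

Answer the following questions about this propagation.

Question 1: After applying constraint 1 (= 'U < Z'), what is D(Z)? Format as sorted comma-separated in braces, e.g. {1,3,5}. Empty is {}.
Answer: {4,5,7}

Derivation:
Constraint 1 (U < Z) on D(U)={3,4,5,7} D(Z)={3,4,5,7}: U {3,4,5,7}->{3,4,5}; Z {3,4,5,7}->{4,5,7}
So after constraint 1: D(Z) = {4,5,7}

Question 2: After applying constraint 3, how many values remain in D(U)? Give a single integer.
Constraint 1 (U < Z) on D(U)={3,4,5,7} D(Z)={3,4,5,7}: U {3,4,5,7}->{3,4,5}; Z {3,4,5,7}->{4,5,7}
Constraint 2 (Y + U = Z) on D(Y)={3,4,5} D(U)={3,4,5} D(Z)={4,5,7}: Y {3,4,5}->{3,4}; U {3,4,5}->{3,4}; Z {4,5,7}->{7}
Constraint 3 (U < Z) on D(U)={3,4} D(Z)={7}: no change
So after constraint 3: D(U)={3,4}, size = 2

Answer: 2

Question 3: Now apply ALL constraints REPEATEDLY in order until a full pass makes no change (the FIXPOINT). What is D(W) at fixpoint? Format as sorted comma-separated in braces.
Answer: {4,5,6}

Derivation:
pass 0 (initial): D(W)={4,5,6}
pass 1: U {3,4,5,7}->{}; Y {3,4,5}->{}; Z {3,4,5,7}->{}
pass 2: no change
Fixpoint after 2 passes: D(W) = {4,5,6}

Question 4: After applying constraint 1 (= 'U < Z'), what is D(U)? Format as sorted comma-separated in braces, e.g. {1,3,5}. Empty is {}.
Constraint 1 (U < Z) on D(U)={3,4,5,7} D(Z)={3,4,5,7}: U {3,4,5,7}->{3,4,5}; Z {3,4,5,7}->{4,5,7}
So after constraint 1: D(U) = {3,4,5}

Answer: {3,4,5}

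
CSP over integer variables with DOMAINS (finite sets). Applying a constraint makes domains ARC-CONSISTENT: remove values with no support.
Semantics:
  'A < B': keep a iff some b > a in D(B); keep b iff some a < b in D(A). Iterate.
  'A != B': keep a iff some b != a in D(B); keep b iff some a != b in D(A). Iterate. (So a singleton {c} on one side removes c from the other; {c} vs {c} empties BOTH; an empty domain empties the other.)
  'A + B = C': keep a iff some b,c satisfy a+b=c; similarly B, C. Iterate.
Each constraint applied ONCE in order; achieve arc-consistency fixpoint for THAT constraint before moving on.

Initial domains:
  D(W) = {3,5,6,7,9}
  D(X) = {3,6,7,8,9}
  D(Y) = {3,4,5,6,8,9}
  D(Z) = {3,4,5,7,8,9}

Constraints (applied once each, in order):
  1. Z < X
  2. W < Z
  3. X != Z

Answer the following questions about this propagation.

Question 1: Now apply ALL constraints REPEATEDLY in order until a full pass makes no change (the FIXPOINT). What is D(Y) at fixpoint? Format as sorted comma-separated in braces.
Answer: {3,4,5,6,8,9}

Derivation:
pass 0 (initial): D(Y)={3,4,5,6,8,9}
pass 1: W {3,5,6,7,9}->{3,5,6,7}; X {3,6,7,8,9}->{6,7,8,9}; Z {3,4,5,7,8,9}->{4,5,7,8}
pass 2: no change
Fixpoint after 2 passes: D(Y) = {3,4,5,6,8,9}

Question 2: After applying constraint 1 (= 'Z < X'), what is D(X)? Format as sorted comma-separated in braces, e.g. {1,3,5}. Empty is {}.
Answer: {6,7,8,9}

Derivation:
Constraint 1 (Z < X) on D(Z)={3,4,5,7,8,9} D(X)={3,6,7,8,9}: Z {3,4,5,7,8,9}->{3,4,5,7,8}; X {3,6,7,8,9}->{6,7,8,9}
So after constraint 1: D(X) = {6,7,8,9}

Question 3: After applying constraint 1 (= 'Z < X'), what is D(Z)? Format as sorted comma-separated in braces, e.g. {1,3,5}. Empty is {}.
Constraint 1 (Z < X) on D(Z)={3,4,5,7,8,9} D(X)={3,6,7,8,9}: Z {3,4,5,7,8,9}->{3,4,5,7,8}; X {3,6,7,8,9}->{6,7,8,9}
So after constraint 1: D(Z) = {3,4,5,7,8}

Answer: {3,4,5,7,8}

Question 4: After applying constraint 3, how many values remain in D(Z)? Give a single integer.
Answer: 4

Derivation:
Constraint 1 (Z < X) on D(Z)={3,4,5,7,8,9} D(X)={3,6,7,8,9}: Z {3,4,5,7,8,9}->{3,4,5,7,8}; X {3,6,7,8,9}->{6,7,8,9}
Constraint 2 (W < Z) on D(W)={3,5,6,7,9} D(Z)={3,4,5,7,8}: W {3,5,6,7,9}->{3,5,6,7}; Z {3,4,5,7,8}->{4,5,7,8}
Constraint 3 (X != Z) on D(X)={6,7,8,9} D(Z)={4,5,7,8}: no change
So after constraint 3: D(Z)={4,5,7,8}, size = 4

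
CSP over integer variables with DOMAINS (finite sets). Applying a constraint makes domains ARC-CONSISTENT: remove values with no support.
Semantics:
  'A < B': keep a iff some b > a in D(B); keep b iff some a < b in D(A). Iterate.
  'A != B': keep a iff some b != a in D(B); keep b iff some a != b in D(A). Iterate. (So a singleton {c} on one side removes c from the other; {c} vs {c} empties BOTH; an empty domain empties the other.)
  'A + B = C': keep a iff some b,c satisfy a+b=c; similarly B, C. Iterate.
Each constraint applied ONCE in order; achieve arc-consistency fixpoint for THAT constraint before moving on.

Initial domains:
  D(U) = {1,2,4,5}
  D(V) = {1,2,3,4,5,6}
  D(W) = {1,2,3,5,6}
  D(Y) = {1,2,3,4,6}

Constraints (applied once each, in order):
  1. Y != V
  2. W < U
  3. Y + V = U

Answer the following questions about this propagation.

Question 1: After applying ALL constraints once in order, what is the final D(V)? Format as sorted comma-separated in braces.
Constraint 1 (Y != V) on D(Y)={1,2,3,4,6} D(V)={1,2,3,4,5,6}: no change
Constraint 2 (W < U) on D(W)={1,2,3,5,6} D(U)={1,2,4,5}: W {1,2,3,5,6}->{1,2,3}; U {1,2,4,5}->{2,4,5}
Constraint 3 (Y + V = U) on D(Y)={1,2,3,4,6} D(V)={1,2,3,4,5,6} D(U)={2,4,5}: Y {1,2,3,4,6}->{1,2,3,4}; V {1,2,3,4,5,6}->{1,2,3,4}
So after all 3 constraints: D(V) = {1,2,3,4}

Answer: {1,2,3,4}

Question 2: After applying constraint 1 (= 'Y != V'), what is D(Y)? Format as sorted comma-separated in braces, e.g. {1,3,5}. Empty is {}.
Answer: {1,2,3,4,6}

Derivation:
Constraint 1 (Y != V) on D(Y)={1,2,3,4,6} D(V)={1,2,3,4,5,6}: no change
So after constraint 1: D(Y) = {1,2,3,4,6}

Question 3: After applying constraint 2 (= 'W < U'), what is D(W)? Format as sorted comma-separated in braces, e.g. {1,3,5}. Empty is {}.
Answer: {1,2,3}

Derivation:
Constraint 1 (Y != V) on D(Y)={1,2,3,4,6} D(V)={1,2,3,4,5,6}: no change
Constraint 2 (W < U) on D(W)={1,2,3,5,6} D(U)={1,2,4,5}: W {1,2,3,5,6}->{1,2,3}; U {1,2,4,5}->{2,4,5}
So after constraint 2: D(W) = {1,2,3}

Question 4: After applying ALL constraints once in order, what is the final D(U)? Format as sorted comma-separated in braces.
Constraint 1 (Y != V) on D(Y)={1,2,3,4,6} D(V)={1,2,3,4,5,6}: no change
Constraint 2 (W < U) on D(W)={1,2,3,5,6} D(U)={1,2,4,5}: W {1,2,3,5,6}->{1,2,3}; U {1,2,4,5}->{2,4,5}
Constraint 3 (Y + V = U) on D(Y)={1,2,3,4,6} D(V)={1,2,3,4,5,6} D(U)={2,4,5}: Y {1,2,3,4,6}->{1,2,3,4}; V {1,2,3,4,5,6}->{1,2,3,4}
So after all 3 constraints: D(U) = {2,4,5}

Answer: {2,4,5}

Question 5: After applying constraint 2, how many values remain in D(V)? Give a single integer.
Answer: 6

Derivation:
Constraint 1 (Y != V) on D(Y)={1,2,3,4,6} D(V)={1,2,3,4,5,6}: no change
Constraint 2 (W < U) on D(W)={1,2,3,5,6} D(U)={1,2,4,5}: W {1,2,3,5,6}->{1,2,3}; U {1,2,4,5}->{2,4,5}
So after constraint 2: D(V)={1,2,3,4,5,6}, size = 6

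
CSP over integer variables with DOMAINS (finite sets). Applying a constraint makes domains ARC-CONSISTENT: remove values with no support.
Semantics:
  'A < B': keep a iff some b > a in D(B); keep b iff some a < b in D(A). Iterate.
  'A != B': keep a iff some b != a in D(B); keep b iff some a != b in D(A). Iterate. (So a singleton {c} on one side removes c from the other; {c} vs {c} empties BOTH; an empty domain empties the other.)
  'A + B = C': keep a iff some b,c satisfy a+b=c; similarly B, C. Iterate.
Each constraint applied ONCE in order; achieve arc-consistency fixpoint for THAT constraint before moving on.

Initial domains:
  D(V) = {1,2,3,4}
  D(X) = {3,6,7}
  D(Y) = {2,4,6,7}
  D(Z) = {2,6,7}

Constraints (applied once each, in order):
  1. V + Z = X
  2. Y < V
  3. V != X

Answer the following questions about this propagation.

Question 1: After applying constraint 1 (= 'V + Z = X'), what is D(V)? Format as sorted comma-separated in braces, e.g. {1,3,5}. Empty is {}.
Answer: {1,4}

Derivation:
Constraint 1 (V + Z = X) on D(V)={1,2,3,4} D(Z)={2,6,7} D(X)={3,6,7}: V {1,2,3,4}->{1,4}; Z {2,6,7}->{2,6}
So after constraint 1: D(V) = {1,4}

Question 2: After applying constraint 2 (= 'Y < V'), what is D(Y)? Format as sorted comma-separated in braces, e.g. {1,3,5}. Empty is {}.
Answer: {2}

Derivation:
Constraint 1 (V + Z = X) on D(V)={1,2,3,4} D(Z)={2,6,7} D(X)={3,6,7}: V {1,2,3,4}->{1,4}; Z {2,6,7}->{2,6}
Constraint 2 (Y < V) on D(Y)={2,4,6,7} D(V)={1,4}: Y {2,4,6,7}->{2}; V {1,4}->{4}
So after constraint 2: D(Y) = {2}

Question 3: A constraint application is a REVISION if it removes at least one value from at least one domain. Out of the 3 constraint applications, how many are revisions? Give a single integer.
Constraint 1 (V + Z = X) on D(V)={1,2,3,4} D(Z)={2,6,7} D(X)={3,6,7}: V {1,2,3,4}->{1,4}; Z {2,6,7}->{2,6} => REVISION
Constraint 2 (Y < V) on D(Y)={2,4,6,7} D(V)={1,4}: Y {2,4,6,7}->{2}; V {1,4}->{4} => REVISION
Constraint 3 (V != X) on D(V)={4} D(X)={3,6,7}: no change => not a revision
Total revisions = 2

Answer: 2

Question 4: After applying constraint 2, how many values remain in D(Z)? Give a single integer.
Constraint 1 (V + Z = X) on D(V)={1,2,3,4} D(Z)={2,6,7} D(X)={3,6,7}: V {1,2,3,4}->{1,4}; Z {2,6,7}->{2,6}
Constraint 2 (Y < V) on D(Y)={2,4,6,7} D(V)={1,4}: Y {2,4,6,7}->{2}; V {1,4}->{4}
So after constraint 2: D(Z)={2,6}, size = 2

Answer: 2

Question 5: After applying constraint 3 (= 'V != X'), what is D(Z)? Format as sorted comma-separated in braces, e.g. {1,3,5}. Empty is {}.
Constraint 1 (V + Z = X) on D(V)={1,2,3,4} D(Z)={2,6,7} D(X)={3,6,7}: V {1,2,3,4}->{1,4}; Z {2,6,7}->{2,6}
Constraint 2 (Y < V) on D(Y)={2,4,6,7} D(V)={1,4}: Y {2,4,6,7}->{2}; V {1,4}->{4}
Constraint 3 (V != X) on D(V)={4} D(X)={3,6,7}: no change
So after constraint 3: D(Z) = {2,6}

Answer: {2,6}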